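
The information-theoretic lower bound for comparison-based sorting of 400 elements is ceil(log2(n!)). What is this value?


A binary decision tree of height h has at most 2^h leaves and needs at least n! of them, so h >= ceil(log2(n!)).
400! is far too large to multiply out, so use Stirling's series:
  ln(n!) ~ n ln n - n + (1/2) ln(2 pi n) + 1/(12n)  (error below 1/(360 n^3), negligible here)
  ln(400) = 5.9914645
  n ln n = 400 * 5.9914645 = 2396.5858
  (1/2) ln(2 pi * 400) = (1/2) ln(2513.2741) = 3.9147
  1/(12*400) = 0.0002
  ln(400!) ~ 2396.5858 - 400 + 3.9147 + 0.0002 = 2000.5007
Convert to base 2: log2(400!) = 2000.5007 / ln 2 = 2000.5007 / 0.69314718 = 2886.1124
ceil(2886.1124) = 2887


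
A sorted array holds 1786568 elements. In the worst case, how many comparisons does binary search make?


Halving sequence: 1786568 -> 893284 -> 446642 -> 223321 -> 111660 -> 55830 -> 27915 -> 13957 -> 6978 -> 3489 -> 1744 -> 872 -> 436 -> 218 -> 109 -> 54 -> 27 -> 13 -> 6 -> 3 -> 1
Number of halvings = 20
Max comparisons = 20 + 1 = 21


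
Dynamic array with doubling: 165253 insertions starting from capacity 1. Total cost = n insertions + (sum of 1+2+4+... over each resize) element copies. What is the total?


n = 165253
Insertion costs: 165253
Resizes copy 1, 2, 4, ... up to the largest power of 2 that is <= n-1 = 165252, i.e. 131072.
Copy costs = 1 + 2 + 4 + 8 + 16 + 32 + 64 + 128 + 256 + 512 + 1024 + 2048 + 4096 + 8192 + 16384 + 32768 + 65536 + 131072 = 262143
Total = 165253 + 262143 = 427396


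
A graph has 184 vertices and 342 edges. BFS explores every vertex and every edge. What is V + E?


A full BFS traversal dequeues each vertex once and examines each edge once.
Vertex visits: 184
Edge visits: 342
V + E = 184 + 342 = 526


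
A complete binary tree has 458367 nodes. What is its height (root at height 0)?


In a complete binary tree, level k holds nodes 2^k .. 2^(k+1)-1 (1-indexed).
Height = floor(log2(n)) = floor(log2(458367)) = 18
Check: 2^18 = 262144 <= 458367 < 524288 = 2^19


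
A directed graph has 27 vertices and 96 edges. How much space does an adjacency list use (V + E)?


Adjacency list: one list head per vertex + one entry per edge
Vertex heads: 27
Edge entries: 96
Total = 27 + 96 = 123


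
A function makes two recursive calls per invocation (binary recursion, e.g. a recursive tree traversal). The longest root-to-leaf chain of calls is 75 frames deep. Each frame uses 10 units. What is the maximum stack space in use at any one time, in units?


Binary recursion: the two calls run one after the other, so only one root-to-leaf chain of frames is on the stack at a time.
Maximum depth (longest chain) = 75 frames
Each frame = 10 units
Max stack space = 75 * 10 = 750


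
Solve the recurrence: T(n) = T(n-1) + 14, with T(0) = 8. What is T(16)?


Unrolling the recurrence:
T(16) = T(15) + 14
       = T(14) + 14 + 14
       = T(13) + 14*3
       ...
       = T(0) + 14*16
       = 8 + 224 = 232


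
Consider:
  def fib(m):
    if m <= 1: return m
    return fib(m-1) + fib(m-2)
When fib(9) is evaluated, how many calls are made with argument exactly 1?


Let N(m) = number of times fib(m) is called while evaluating fib(9).
N(9) = 1 (the initial call).
N(8) = 1 (only fib(9) calls it).
For 1 <= m <= 7: fib(m) is called by fib(m+1) and fib(m+2), so
  N(m) = N(m+1) + N(m+2).
fib(0) is called only by fib(2), so N(0) = N(2).
Walk down from m=9:
  N(9)=1, N(8)=1, N(7)=2, N(6)=3, N(5)=5, N(4)=8, N(3)=13, N(2)=21, N(1)=34
N(1) = 34


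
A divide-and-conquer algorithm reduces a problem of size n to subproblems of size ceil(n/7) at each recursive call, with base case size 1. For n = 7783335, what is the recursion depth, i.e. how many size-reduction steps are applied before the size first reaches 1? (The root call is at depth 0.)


Each step divides the size by 7 (rounding up); after k steps the size is ceil(n/7^k), which equals 1 exactly when 7^k >= n.
So the depth is the smallest k with 7^k >= 7783335, i.e. ceil(log_7(7783335)).
7^8 = 5764801 < 7783335 <= 40353607 = 7^9
Recursion depth = 9


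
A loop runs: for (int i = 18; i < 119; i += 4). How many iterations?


Loop starts at i = 18, increments by 4, stops when i >= 119.
Number of iterations = ceil((119 - 18) / 4)
= ceil(101 / 4)
= 26


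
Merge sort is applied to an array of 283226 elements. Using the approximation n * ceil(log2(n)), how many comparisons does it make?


Merge sort divides the array into halves recursively.
Number of levels = ceil(log2(283226)) = 19
At each level, approximately n = 283226 comparisons are needed for merging.
Total comparisons ~ n * ceil(log2(n)) = 283226 * 19 = 5381294


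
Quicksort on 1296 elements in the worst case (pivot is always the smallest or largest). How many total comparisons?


In the worst case, each partition step picks the worst pivot:
  Partition 1: 1295 comparisons (n-1 elements to compare)
  Partition 2: 1294 comparisons
  Partition 3: 1293 comparisons
  Partition 4: 1292 comparisons
  Partition 5: 1291 comparisons
  ...
  Last partition: 0 comparisons
Total = (n-1) + (n-2) + ... + 1 + 0 = n*(n-1)/2
= 1296*1295/2 = 839160


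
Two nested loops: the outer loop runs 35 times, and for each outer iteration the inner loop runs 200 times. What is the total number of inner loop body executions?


Outer loop: 35 iterations
Inner loop: 200 iterations per outer iteration
Total = 35 * 200 = 7000


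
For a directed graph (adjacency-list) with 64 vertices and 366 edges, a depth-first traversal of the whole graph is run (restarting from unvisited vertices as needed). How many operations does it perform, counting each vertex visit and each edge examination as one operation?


A full DFS traversal visits each vertex once and examines each edge once.
V = 64
E = 366
Sum = 64 + 366 = 430


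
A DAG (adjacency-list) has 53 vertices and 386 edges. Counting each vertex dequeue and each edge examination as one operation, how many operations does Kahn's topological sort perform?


V = 53 (vertex processing)
E = 386 (edge processing)
V + E = 53 + 386 = 439


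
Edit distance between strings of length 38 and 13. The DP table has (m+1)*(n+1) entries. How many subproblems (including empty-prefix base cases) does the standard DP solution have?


The table includes base cases (empty prefixes).
Rows: (m+1) = 39
Columns: (n+1) = 14
Total = 39 * 14 = 546


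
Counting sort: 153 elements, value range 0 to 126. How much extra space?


n = 153 (output array)
k = 127 (count array for 127 distinct values)
Extra space = 153 + 127 = 280


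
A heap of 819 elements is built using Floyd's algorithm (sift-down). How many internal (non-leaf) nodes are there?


Leaf nodes occupy roughly half the array.
Sift-down is called for each internal node, starting from the last one.
Internal nodes = floor(n/2) = floor(819/2) = 409


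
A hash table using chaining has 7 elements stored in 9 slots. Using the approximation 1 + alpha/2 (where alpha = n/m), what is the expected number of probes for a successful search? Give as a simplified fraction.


Load factor alpha = n/m = 7/9
Expected probes = 1 + alpha/2 = 1 + 7/(2*9)
= 1 + 7/18
= 18/18 + 7/18
= 25/18


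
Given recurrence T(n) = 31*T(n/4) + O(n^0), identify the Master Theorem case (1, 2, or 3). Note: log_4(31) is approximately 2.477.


Master Theorem parameters: a=31, b=4, c=0
log_b(a) = 2.477
Compare b^c with a: 4^0 = 1 < 31, so c < log_b(a).
Comparing c=0 vs log_b(a)=2.477:
0 < 2.477 => Case 1
Result: T(n) = O(n^(log_4 31)) ~ O(n^2.477)
Master Theorem case = 1


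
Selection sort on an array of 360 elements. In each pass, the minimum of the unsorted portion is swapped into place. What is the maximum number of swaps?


Selection sort performs one swap per pass:
  Pass 1: find min in positions 0 to 359, swap with position 0
  Pass 2: find min in positions 1 to 359, swap with position 1
  Pass 3: find min in positions 2 to 359, swap with position 2
  Pass 4: find min in positions 3 to 359, swap with position 3
  Pass 5: find min in positions 4 to 359, swap with position 4
  ... (354 more passes)
Total passes (and swaps) = n - 1 = 360 - 1 = 359


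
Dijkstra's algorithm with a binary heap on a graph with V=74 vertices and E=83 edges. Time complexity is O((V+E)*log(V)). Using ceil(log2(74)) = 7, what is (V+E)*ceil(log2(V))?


Dijkstra with a binary heap: each vertex is extracted once, each edge may relax once.
Each heap operation costs O(log V).
V + E = 74 + 83 = 157
ceil(log2(74)) = 7 (since 2^6 = 64 < 74 <= 128 = 2^7)
Total heap work = (V+E) * ceil(log2(V)) = 157 * 7 = 1099


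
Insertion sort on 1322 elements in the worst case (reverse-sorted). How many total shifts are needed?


In the worst case (reverse-sorted), each element shifts past all previous:
  Element 1: 1 shifts
  Element 2: 2 shifts
  Element 3: 3 shifts
  Element 4: 4 shifts
  Element 5: 5 shifts
  ...
  Element 1321: 1321 shifts
Total = 1 + 2 + ... + 1321
= 1322*(1322-1)/2 = 873181


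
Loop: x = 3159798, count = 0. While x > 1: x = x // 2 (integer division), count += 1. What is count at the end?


The variable x halves each step:
x = 3159798 -> 1579899 -> 789949 -> 394974 -> 197487 -> 98743 -> 49371 -> 24685 -> 12342 -> 6171 -> 3085 -> 1542 -> 771 -> 385 -> 192 -> 96 -> 48 -> 24 -> 12 -> 6 -> 3 -> 1
Number of halvings = floor(log2(3159798)) = 21


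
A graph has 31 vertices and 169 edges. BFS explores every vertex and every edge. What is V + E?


A full BFS traversal dequeues each vertex once and examines each edge once.
Vertex visits: 31
Edge visits: 169
V + E = 31 + 169 = 200


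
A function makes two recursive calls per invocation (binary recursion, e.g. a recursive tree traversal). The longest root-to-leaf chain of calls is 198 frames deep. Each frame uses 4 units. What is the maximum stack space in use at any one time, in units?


Binary recursion: the two calls run one after the other, so only one root-to-leaf chain of frames is on the stack at a time.
Maximum depth (longest chain) = 198 frames
Each frame = 4 units
Max stack space = 198 * 4 = 792


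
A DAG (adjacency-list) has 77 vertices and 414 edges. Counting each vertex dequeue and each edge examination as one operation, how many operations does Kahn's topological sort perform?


V = 77 (vertex processing)
E = 414 (edge processing)
V + E = 77 + 414 = 491


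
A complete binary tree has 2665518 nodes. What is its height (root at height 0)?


In a complete binary tree, level k holds nodes 2^k .. 2^(k+1)-1 (1-indexed).
Height = floor(log2(n)) = floor(log2(2665518)) = 21
Check: 2^21 = 2097152 <= 2665518 < 4194304 = 2^22


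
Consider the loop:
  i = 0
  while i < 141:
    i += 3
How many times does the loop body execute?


Starting at i = 0, each iteration adds 3.
Iterations until i >= 141:
  Iteration 1: i = 0 -> i = 3
  Iteration 2: i = 3 -> i = 6
  Iteration 3: i = 6 -> i = 9
  Iteration 4: i = 9 -> i = 12
  Iteration 5: i = 12 -> i = 15
  Iteration 6: i = 15 -> i = 18
  Iteration 7: i = 18 -> i = 21
  Iteration 8: i = 21 -> i = 24
  ... continuing ...
Total iterations = ceil(141/3) = 47


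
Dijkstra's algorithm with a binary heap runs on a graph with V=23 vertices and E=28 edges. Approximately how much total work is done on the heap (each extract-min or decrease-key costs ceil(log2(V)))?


Dijkstra with a binary heap: each vertex is extracted once, each edge may relax once.
Each heap operation costs O(log V).
V + E = 23 + 28 = 51
ceil(log2(23)) = 5 (since 2^4 = 16 < 23 <= 32 = 2^5)
Total heap work = (V+E) * ceil(log2(V)) = 51 * 5 = 255


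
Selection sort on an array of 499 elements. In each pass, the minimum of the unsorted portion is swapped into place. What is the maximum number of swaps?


Selection sort performs one swap per pass:
  Pass 1: find min in positions 0 to 498, swap with position 0
  Pass 2: find min in positions 1 to 498, swap with position 1
  Pass 3: find min in positions 2 to 498, swap with position 2
  Pass 4: find min in positions 3 to 498, swap with position 3
  Pass 5: find min in positions 4 to 498, swap with position 4
  ... (493 more passes)
Total passes (and swaps) = n - 1 = 499 - 1 = 498


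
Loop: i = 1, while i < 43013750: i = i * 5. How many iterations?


i multiplies by 5 each step:
i = 1 -> 5 -> 25 -> 125 -> 625 -> 3125 -> 15625 -> 78125 -> 390625 -> 1953125 -> 9765625 -> 48828125 (stop)
Iterations = ceil(log_5(43013750)) = 11


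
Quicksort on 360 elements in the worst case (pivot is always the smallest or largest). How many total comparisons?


In the worst case, each partition step picks the worst pivot:
  Partition 1: 359 comparisons (n-1 elements to compare)
  Partition 2: 358 comparisons
  Partition 3: 357 comparisons
  Partition 4: 356 comparisons
  Partition 5: 355 comparisons
  ...
  Last partition: 0 comparisons
Total = (n-1) + (n-2) + ... + 1 + 0 = n*(n-1)/2
= 360*359/2 = 64620


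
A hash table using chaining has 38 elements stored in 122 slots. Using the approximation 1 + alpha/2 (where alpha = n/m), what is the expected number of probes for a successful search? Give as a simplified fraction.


Load factor alpha = n/m = 38/122
Expected probes = 1 + alpha/2 = 1 + 38/(2*122)
= 1 + 38/244
= 244/244 + 38/244
= 282/244
Simplify: 141/122


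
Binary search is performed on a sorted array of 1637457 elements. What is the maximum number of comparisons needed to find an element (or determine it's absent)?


Binary search halves the search space each comparison:
  Step 1: search space = 1637457 -> 818728
  Step 2: search space = 818728 -> 409364
  Step 3: search space = 409364 -> 204682
  Step 4: search space = 204682 -> 102341
  Step 5: search space = 102341 -> 51170
  Step 6: search space = 51170 -> 25585
  Step 7: search space = 25585 -> 12792
  Step 8: search space = 12792 -> 6396
  Step 9: search space = 6396 -> 3198
  Step 10: search space = 3198 -> 1599
  Step 11: search space = 1599 -> 799
  Step 12: search space = 799 -> 399
  Step 13: search space = 399 -> 199
  Step 14: search space = 199 -> 99
  Step 15: search space = 99 -> 49
  Step 16: search space = 49 -> 24
  Step 17: search space = 24 -> 12
  Step 18: search space = 12 -> 6
  Step 19: search space = 6 -> 3
  Step 20: search space = 3 -> 1
  Step 21: search space = 1 (final check)
Maximum comparisons = floor(log2(1637457)) + 1 = 20 + 1 = 21


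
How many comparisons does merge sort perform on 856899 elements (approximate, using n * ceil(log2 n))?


Recursion depth: ceil(log2(856899)) = 20
Each recursion level merges n = 856899 elements
Total = 856899 * 20 = 17137980


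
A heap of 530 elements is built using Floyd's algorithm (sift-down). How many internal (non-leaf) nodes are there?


Leaf nodes occupy roughly half the array.
Sift-down is called for each internal node, starting from the last one.
Internal nodes = floor(n/2) = floor(530/2) = 265


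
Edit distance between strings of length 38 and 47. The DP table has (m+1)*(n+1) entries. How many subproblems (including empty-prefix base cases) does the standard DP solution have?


The table includes base cases (empty prefixes).
Rows: (m+1) = 39
Columns: (n+1) = 48
Total = 39 * 48 = 1872


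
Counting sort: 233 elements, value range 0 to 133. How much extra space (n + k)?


n = 233 (output array)
k = 134 (count array for 134 distinct values)
Extra space = 233 + 134 = 367


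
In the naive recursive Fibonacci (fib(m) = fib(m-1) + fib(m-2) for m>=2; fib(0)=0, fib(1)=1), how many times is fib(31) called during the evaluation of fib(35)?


Let N(m) = number of times fib(m) is called while evaluating fib(35).
N(35) = 1 (the initial call).
N(34) = 1 (only fib(35) calls it).
For 1 <= m <= 33: fib(m) is called by fib(m+1) and fib(m+2), so
  N(m) = N(m+1) + N(m+2).
fib(0) is called only by fib(2), so N(0) = N(2).
Walk down from m=35:
  N(35)=1, N(34)=1, N(33)=2, N(32)=3, N(31)=5
N(31) = 5


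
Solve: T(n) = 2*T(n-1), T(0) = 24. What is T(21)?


Unrolling:
T(21) = 2*T(20) = 2^2*T(19) = ... = 2^21*T(0)
= 2^21 * 24
= 2097152 * 24 = 50331648


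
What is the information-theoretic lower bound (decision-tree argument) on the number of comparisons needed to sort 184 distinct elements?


A binary decision tree of height h has at most 2^h leaves and needs at least n! of them, so h >= ceil(log2(n!)).
184! is far too large to multiply out, so use Stirling's series:
  ln(n!) ~ n ln n - n + (1/2) ln(2 pi n) + 1/(12n)  (error below 1/(360 n^3), negligible here)
  ln(184) = 5.2149358
  n ln n = 184 * 5.2149358 = 959.5482
  (1/2) ln(2 pi * 184) = (1/2) ln(1156.1061) = 3.5264
  1/(12*184) = 0.0005
  ln(184!) ~ 959.5482 - 184 + 3.5264 + 0.0005 = 779.0751
Convert to base 2: log2(184!) = 779.0751 / ln 2 = 779.0751 / 0.69314718 = 1123.9678
ceil(1123.9678) = 1124


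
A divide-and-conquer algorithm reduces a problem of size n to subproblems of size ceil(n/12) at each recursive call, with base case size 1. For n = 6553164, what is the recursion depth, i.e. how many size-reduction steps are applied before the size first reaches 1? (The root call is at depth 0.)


Each step divides the size by 12 (rounding up); after k steps the size is ceil(n/12^k), which equals 1 exactly when 12^k >= n.
So the depth is the smallest k with 12^k >= 6553164, i.e. ceil(log_12(6553164)).
12^6 = 2985984 < 6553164 <= 35831808 = 12^7
Recursion depth = 7


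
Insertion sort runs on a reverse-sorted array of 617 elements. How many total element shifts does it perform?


Sum of shifts = 1 + 2 + 3 + ... + 616
= 617 * 616 / 2
= 380072 / 2
= 190036


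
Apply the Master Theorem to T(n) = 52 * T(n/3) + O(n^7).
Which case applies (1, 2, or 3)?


The Master Theorem: T(n) = a*T(n/b) + O(n^c)
  a = 52, b = 3, c = 7
log_b(a) = log_3(52) ~ 3.597
Compare b^c with a: 3^7 = 2187 > 52, so c > log_b(a).
Since c > log_b(a), Case 3 applies.
T(n) = O(n^7)
Master Theorem case = 3


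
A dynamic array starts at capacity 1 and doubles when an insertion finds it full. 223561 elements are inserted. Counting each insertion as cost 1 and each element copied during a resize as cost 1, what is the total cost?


n = 223561
Insertion costs: 223561
Resizes copy 1, 2, 4, ... up to the largest power of 2 that is <= n-1 = 223560, i.e. 131072.
Copy costs = 1 + 2 + 4 + 8 + 16 + 32 + 64 + 128 + 256 + 512 + 1024 + 2048 + 4096 + 8192 + 16384 + 32768 + 65536 + 131072 = 262143
Total = 223561 + 262143 = 485704


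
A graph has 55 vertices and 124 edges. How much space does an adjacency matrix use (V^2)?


Adjacency matrix: V x V grid of entries
Space = V^2 = 55^2 = 55 * 55 = 3025


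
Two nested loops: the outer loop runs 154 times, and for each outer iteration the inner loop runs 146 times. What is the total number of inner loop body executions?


Outer loop: 154 iterations
Inner loop: 146 iterations per outer iteration
Total = 154 * 146 = 22484


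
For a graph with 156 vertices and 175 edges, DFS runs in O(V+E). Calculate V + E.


A full DFS traversal visits each vertex once and examines each edge once.
V = 156
E = 175
Sum = 156 + 175 = 331


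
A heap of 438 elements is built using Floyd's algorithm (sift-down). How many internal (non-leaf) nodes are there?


Leaf nodes occupy roughly half the array.
Sift-down is called for each internal node, starting from the last one.
Internal nodes = floor(n/2) = floor(438/2) = 219


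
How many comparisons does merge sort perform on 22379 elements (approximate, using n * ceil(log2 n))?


Recursion depth: ceil(log2(22379)) = 15
Each recursion level merges n = 22379 elements
Total = 22379 * 15 = 335685


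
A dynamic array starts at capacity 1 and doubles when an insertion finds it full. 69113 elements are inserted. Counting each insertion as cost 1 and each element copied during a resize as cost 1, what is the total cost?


n = 69113
Insertion costs: 69113
Resizes copy 1, 2, 4, ... up to the largest power of 2 that is <= n-1 = 69112, i.e. 65536.
Copy costs = 1 + 2 + 4 + 8 + 16 + 32 + 64 + 128 + 256 + 512 + 1024 + 2048 + 4096 + 8192 + 16384 + 32768 + 65536 = 131071
Total = 69113 + 131071 = 200184


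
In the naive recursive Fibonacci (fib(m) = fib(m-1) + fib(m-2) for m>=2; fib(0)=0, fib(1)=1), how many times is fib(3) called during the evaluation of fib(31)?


Let N(m) = number of times fib(m) is called while evaluating fib(31).
N(31) = 1 (the initial call).
N(30) = 1 (only fib(31) calls it).
For 1 <= m <= 29: fib(m) is called by fib(m+1) and fib(m+2), so
  N(m) = N(m+1) + N(m+2).
fib(0) is called only by fib(2), so N(0) = N(2).
Walk down from m=31:
  N(31)=1, N(30)=1, N(29)=2, N(28)=3, N(27)=5, N(26)=8, N(25)=13, N(24)=21, N(23)=34, N(22)=55, N(21)=89, N(20)=144, N(19)=233, N(18)=377, N(17)=610, N(16)=987, N(15)=1597, N(14)=2584, N(13)=4181, N(12)=6765, N(11)=10946, N(10)=17711, N(9)=28657, N(8)=46368, N(7)=75025, N(6)=121393, N(5)=196418, N(4)=317811, N(3)=514229
N(3) = 514229


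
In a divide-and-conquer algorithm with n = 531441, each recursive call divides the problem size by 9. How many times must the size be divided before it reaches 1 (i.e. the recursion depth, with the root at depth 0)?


Number of divisions = log_9(531441)
Sizes: 531441 -> 59049 -> 6561 -> 729 -> 81 -> 9 -> 1 (6 divisions)
Recursion depth = 6


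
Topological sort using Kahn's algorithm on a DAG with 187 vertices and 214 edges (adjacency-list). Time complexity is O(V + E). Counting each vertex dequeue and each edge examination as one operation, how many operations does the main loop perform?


Kahn's algorithm:
  1. Compute in-degrees: O(V + E)
  2. Process queue: each vertex dequeued once (O(V))
     each edge examined once (O(E))
Total = V + E = 187 + 214 = 401


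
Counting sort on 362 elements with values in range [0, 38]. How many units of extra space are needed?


Output array size: 362 (to store sorted result)
Count array size: 39 (one slot per possible value, range 0 to 38)
Total extra space = 362 + 39 = 401


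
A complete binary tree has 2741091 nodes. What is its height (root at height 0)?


In a complete binary tree, level k holds nodes 2^k .. 2^(k+1)-1 (1-indexed).
Height = floor(log2(n)) = floor(log2(2741091)) = 21
Check: 2^21 = 2097152 <= 2741091 < 4194304 = 2^22


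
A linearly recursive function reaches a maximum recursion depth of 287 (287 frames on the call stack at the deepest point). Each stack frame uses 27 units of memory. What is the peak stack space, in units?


Maximum recursion depth = 287 frames
Memory per frame = 27 units
Total stack space = depth * frame_size
= 287 * 27 = 7749


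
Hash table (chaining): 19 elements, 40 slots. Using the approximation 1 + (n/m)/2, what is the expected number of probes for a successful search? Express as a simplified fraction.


Computing expected probes:
alpha = 19/40
= 1 + alpha/2
= 1 + 19/(2*40)
= (2*40 + 19) / (2*40)
= 99/80


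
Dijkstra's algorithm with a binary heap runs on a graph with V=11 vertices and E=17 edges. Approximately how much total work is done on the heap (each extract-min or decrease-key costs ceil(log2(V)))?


Dijkstra with a binary heap: each vertex is extracted once, each edge may relax once.
Each heap operation costs O(log V).
V + E = 11 + 17 = 28
ceil(log2(11)) = 4 (since 2^3 = 8 < 11 <= 16 = 2^4)
Total heap work = (V+E) * ceil(log2(V)) = 28 * 4 = 112


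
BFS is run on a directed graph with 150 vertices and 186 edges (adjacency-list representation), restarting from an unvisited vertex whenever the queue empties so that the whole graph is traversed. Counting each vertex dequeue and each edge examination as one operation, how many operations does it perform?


A full BFS traversal dequeues each vertex exactly once and examines each directed edge exactly once.
V = 150 (vertex processing cost)
E = 186 (edge examination cost)
Total operations proportional to V + E = 150 + 186 = 336


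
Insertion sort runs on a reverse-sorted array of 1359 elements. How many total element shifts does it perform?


Sum of shifts = 1 + 2 + 3 + ... + 1358
= 1359 * 1358 / 2
= 1845522 / 2
= 922761


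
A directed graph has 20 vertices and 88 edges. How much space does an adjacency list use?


Adjacency list: one list head per vertex + one entry per edge
Vertex heads: 20
Edge entries: 88
Total = 20 + 88 = 108


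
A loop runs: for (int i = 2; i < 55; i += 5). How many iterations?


Loop starts at i = 2, increments by 5, stops when i >= 55.
Number of iterations = ceil((55 - 2) / 5)
= ceil(53 / 5)
= 11


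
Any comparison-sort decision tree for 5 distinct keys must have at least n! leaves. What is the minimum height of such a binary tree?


A binary decision tree of height h has at most 2^h leaves and needs at least n! of them, so h >= ceil(log2(n!)).
Compute 5! as a running product:
  x2 = 2, x3 = 6, x4 = 24, x5 = 120
5! = 120
Bracket between powers of 2:
  2^6 = 64 < 120 <= 128 = 2^7
So ceil(log2(5!)) = 7


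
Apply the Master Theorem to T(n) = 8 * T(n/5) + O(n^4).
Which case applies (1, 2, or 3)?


The Master Theorem: T(n) = a*T(n/b) + O(n^c)
  a = 8, b = 5, c = 4
log_b(a) = log_5(8) ~ 1.292
Compare b^c with a: 5^4 = 625 > 8, so c > log_b(a).
Since c > log_b(a), Case 3 applies.
T(n) = O(n^4)
Master Theorem case = 3


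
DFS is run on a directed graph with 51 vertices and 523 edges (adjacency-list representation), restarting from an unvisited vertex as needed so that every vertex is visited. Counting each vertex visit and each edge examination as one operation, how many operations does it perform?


A full DFS traversal processes each vertex exactly once (push/pop on stack).
Each directed edge is examined once.
V = 51, E = 523
V + E = 574


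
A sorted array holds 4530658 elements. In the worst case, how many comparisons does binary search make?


Halving sequence: 4530658 -> 2265329 -> 1132664 -> 566332 -> 283166 -> 141583 -> 70791 -> 35395 -> 17697 -> 8848 -> 4424 -> 2212 -> 1106 -> 553 -> 276 -> 138 -> 69 -> 34 -> 17 -> 8 -> 4 -> 2 -> 1
Number of halvings = 22
Max comparisons = 22 + 1 = 23


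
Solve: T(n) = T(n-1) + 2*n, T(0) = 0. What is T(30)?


Expanding the recurrence:
T(30) = T(29) + 2*30
       = T(28) + 2*29 + 2*30
       ...
       = T(0) + 2*(1 + 2 + ... + 30)
       = 0 + 2 * 30*31/2
       = 0 + 2 * 465
       = 0 + 930 = 930


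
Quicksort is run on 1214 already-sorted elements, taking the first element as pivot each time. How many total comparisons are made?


Sum of comparisons per partition:
1213 + 1212 + ... + 1 + 0
= 1214 * (1214 - 1) / 2
= 1214 * 1213 / 2
= 736291


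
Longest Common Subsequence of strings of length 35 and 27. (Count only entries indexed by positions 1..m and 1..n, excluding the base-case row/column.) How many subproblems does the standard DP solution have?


DP table indexed by positions in both strings.
First string: 35 positions
Second string: 27 positions
Total = 35 * 27 = 945


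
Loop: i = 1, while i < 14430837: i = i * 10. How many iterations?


i multiplies by 10 each step:
i = 1 -> 10 -> 100 -> 1000 -> 10000 -> 100000 -> 1000000 -> 10000000 -> 100000000 (stop)
Iterations = ceil(log_10(14430837)) = 8


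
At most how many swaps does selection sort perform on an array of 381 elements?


Each of the 380 passes places one element in its final position.
Pass 1: swap minimum into position 0
Pass 2: swap minimum of remaining into position 1
...
Pass 380: last two elements, one swap
Maximum swaps = 381 - 1 = 380


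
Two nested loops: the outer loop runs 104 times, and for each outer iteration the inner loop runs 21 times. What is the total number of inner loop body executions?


Outer loop: 104 iterations
Inner loop: 21 iterations per outer iteration
Total = 104 * 21 = 2184


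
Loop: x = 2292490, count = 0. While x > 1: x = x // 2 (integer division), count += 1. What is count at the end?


The variable x halves each step:
x = 2292490 -> 1146245 -> 573122 -> 286561 -> 143280 -> 71640 -> 35820 -> 17910 -> 8955 -> 4477 -> 2238 -> 1119 -> 559 -> 279 -> 139 -> 69 -> 34 -> 17 -> 8 -> 4 -> 2 -> 1
Number of halvings = floor(log2(2292490)) = 21


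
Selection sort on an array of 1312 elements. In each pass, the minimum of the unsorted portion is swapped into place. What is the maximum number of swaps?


Selection sort performs one swap per pass:
  Pass 1: find min in positions 0 to 1311, swap with position 0
  Pass 2: find min in positions 1 to 1311, swap with position 1
  Pass 3: find min in positions 2 to 1311, swap with position 2
  Pass 4: find min in positions 3 to 1311, swap with position 3
  Pass 5: find min in positions 4 to 1311, swap with position 4
  ... (1306 more passes)
Total passes (and swaps) = n - 1 = 1312 - 1 = 1311


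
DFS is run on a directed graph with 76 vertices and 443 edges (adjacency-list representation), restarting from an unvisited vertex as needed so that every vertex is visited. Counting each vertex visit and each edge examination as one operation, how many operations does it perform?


A full DFS traversal processes each vertex exactly once (push/pop on stack).
Each directed edge is examined once.
V = 76, E = 443
V + E = 519


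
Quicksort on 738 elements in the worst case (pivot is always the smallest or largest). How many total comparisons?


In the worst case, each partition step picks the worst pivot:
  Partition 1: 737 comparisons (n-1 elements to compare)
  Partition 2: 736 comparisons
  Partition 3: 735 comparisons
  Partition 4: 734 comparisons
  Partition 5: 733 comparisons
  ...
  Last partition: 0 comparisons
Total = (n-1) + (n-2) + ... + 1 + 0 = n*(n-1)/2
= 738*737/2 = 271953


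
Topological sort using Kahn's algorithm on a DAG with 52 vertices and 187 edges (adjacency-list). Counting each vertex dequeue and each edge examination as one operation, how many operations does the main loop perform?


Kahn's algorithm:
  1. Compute in-degrees: O(V + E)
  2. Process queue: each vertex dequeued once (O(V))
     each edge examined once (O(E))
Total = V + E = 52 + 187 = 239


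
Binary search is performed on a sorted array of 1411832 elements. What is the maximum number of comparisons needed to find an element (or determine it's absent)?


Binary search halves the search space each comparison:
  Step 1: search space = 1411832 -> 705916
  Step 2: search space = 705916 -> 352958
  Step 3: search space = 352958 -> 176479
  Step 4: search space = 176479 -> 88239
  Step 5: search space = 88239 -> 44119
  Step 6: search space = 44119 -> 22059
  Step 7: search space = 22059 -> 11029
  Step 8: search space = 11029 -> 5514
  Step 9: search space = 5514 -> 2757
  Step 10: search space = 2757 -> 1378
  Step 11: search space = 1378 -> 689
  Step 12: search space = 689 -> 344
  Step 13: search space = 344 -> 172
  Step 14: search space = 172 -> 86
  Step 15: search space = 86 -> 43
  Step 16: search space = 43 -> 21
  Step 17: search space = 21 -> 10
  Step 18: search space = 10 -> 5
  Step 19: search space = 5 -> 2
  Step 20: search space = 2 -> 1
  Step 21: search space = 1 (final check)
Maximum comparisons = floor(log2(1411832)) + 1 = 20 + 1 = 21


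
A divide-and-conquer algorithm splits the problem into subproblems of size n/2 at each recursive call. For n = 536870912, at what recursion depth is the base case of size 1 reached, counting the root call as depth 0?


At each depth, the problem size is divided by 2:
  Depth 0: problem size = 536870912
  Depth 1: problem size = 268435456
  Depth 2: problem size = 134217728
  Depth 3: problem size = 67108864
  Depth 4: problem size = 33554432
  Depth 5: problem size = 16777216
  Depth 6: problem size = 8388608
  Depth 7: problem size = 4194304
  Depth 8: problem size = 2097152
  Depth 9: problem size = 1048576
  Depth 10: problem size = 524288
  Depth 11: problem size = 262144
  Depth 12: problem size = 131072
  Depth 13: problem size = 65536
  Depth 14: problem size = 32768
  Depth 15: problem size = 16384
  Depth 16: problem size = 8192
  Depth 17: problem size = 4096
  Depth 18: problem size = 2048
  Depth 19: problem size = 1024
  Depth 20: problem size = 512
  Depth 21: problem size = 256
  Depth 22: problem size = 128
  Depth 23: problem size = 64
  Depth 24: problem size = 32
  Depth 25: problem size = 16
  Depth 26: problem size = 8
  Depth 27: problem size = 4
  Depth 28: problem size = 2
  Depth 29: problem size = 1 (base case)
The base case is reached at depth log_2(536870912) = 29 (the tree has 30 levels counting depth 0, but the depth asked for is 29).
Recursion depth = 29


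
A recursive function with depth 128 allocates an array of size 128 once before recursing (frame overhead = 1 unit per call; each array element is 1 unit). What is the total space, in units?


Array allocation: 128 units (allocated once)
Stack frames: 128 deep * 1 per frame = 128 units
Total = 128 + 128 = 256


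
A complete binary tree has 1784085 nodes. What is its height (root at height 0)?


In a complete binary tree, level k holds nodes 2^k .. 2^(k+1)-1 (1-indexed).
Height = floor(log2(n)) = floor(log2(1784085)) = 20
Check: 2^20 = 1048576 <= 1784085 < 2097152 = 2^21


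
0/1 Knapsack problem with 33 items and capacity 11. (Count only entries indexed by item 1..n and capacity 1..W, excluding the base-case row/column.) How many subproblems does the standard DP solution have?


The DP table is indexed by (item, capacity).
Rows: 33 items
Columns: 11 capacity values (1 to W)
Total subproblems = 33 * 11 = 363


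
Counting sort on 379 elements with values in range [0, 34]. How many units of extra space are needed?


Output array size: 379 (to store sorted result)
Count array size: 35 (one slot per possible value, range 0 to 34)
Total extra space = 379 + 35 = 414


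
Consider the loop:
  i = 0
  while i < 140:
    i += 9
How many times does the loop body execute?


Starting at i = 0, each iteration adds 9.
Iterations until i >= 140:
  Iteration 1: i = 0 -> i = 9
  Iteration 2: i = 9 -> i = 18
  Iteration 3: i = 18 -> i = 27
  Iteration 4: i = 27 -> i = 36
  Iteration 5: i = 36 -> i = 45
  Iteration 6: i = 45 -> i = 54
  Iteration 7: i = 54 -> i = 63
  Iteration 8: i = 63 -> i = 72
  ... continuing ...
Total iterations = ceil(140/9) = 16


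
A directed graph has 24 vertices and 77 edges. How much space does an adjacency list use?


Adjacency list: one list head per vertex + one entry per edge
Vertex heads: 24
Edge entries: 77
Total = 24 + 77 = 101


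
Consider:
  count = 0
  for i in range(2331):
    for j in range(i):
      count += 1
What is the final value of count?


For each i, the inner loop runs i times:
  i=0: inner runs 0 times
  i=1: inner runs 1 time
  i=2: inner runs 2 times
  i=3: inner runs 3 times
  i=4: inner runs 4 times
  i=5: inner runs 5 times
  i=6: inner runs 6 times
  i=7: inner runs 7 times
  ...
Total = 0 + 1 + 2 + ... + 2330 = 2331*(2331-1)/2 = 2715615


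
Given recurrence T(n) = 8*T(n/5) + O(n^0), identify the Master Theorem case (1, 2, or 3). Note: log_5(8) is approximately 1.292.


Master Theorem parameters: a=8, b=5, c=0
log_b(a) = 1.292
Compare b^c with a: 5^0 = 1 < 8, so c < log_b(a).
Comparing c=0 vs log_b(a)=1.292:
0 < 1.292 => Case 1
Result: T(n) = O(n^(log_5 8)) ~ O(n^1.292)
Master Theorem case = 1


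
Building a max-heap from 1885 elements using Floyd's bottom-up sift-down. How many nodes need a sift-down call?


In a heap of 1885 elements (0-indexed array):
  Last element index: 1884
  Parent of last element: floor((1884 - 1) / 2) = 941
  Internal nodes: indices 0 to 941
  Count = floor(1885/2) = 942


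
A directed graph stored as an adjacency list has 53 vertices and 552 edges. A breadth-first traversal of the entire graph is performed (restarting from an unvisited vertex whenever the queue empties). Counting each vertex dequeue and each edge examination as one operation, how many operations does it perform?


A full BFS traversal dequeues each vertex once and examines each edge once.
Vertex visits: 53
Edge visits: 552
V + E = 53 + 552 = 605


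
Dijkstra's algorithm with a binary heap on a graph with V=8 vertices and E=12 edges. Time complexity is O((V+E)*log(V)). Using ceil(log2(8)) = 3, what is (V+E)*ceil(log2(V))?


Dijkstra with a binary heap: each vertex is extracted once, each edge may relax once.
Each heap operation costs O(log V).
V + E = 8 + 12 = 20
ceil(log2(8)) = 3 (since 2^2 = 4 < 8 <= 8 = 2^3)
Total heap work = (V+E) * ceil(log2(V)) = 20 * 3 = 60


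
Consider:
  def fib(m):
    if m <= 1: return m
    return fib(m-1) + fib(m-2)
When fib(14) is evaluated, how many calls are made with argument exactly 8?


Let N(m) = number of times fib(m) is called while evaluating fib(14).
N(14) = 1 (the initial call).
N(13) = 1 (only fib(14) calls it).
For 1 <= m <= 12: fib(m) is called by fib(m+1) and fib(m+2), so
  N(m) = N(m+1) + N(m+2).
fib(0) is called only by fib(2), so N(0) = N(2).
Walk down from m=14:
  N(14)=1, N(13)=1, N(12)=2, N(11)=3, N(10)=5, N(9)=8, N(8)=13
N(8) = 13


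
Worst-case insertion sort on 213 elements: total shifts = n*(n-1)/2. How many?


Sum of shifts = 1 + 2 + 3 + ... + 212
= 213 * 212 / 2
= 45156 / 2
= 22578


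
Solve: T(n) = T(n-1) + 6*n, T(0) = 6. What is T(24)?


Expanding the recurrence:
T(24) = T(23) + 6*24
       = T(22) + 6*23 + 6*24
       ...
       = T(0) + 6*(1 + 2 + ... + 24)
       = 6 + 6 * 24*25/2
       = 6 + 6 * 300
       = 6 + 1800 = 1806


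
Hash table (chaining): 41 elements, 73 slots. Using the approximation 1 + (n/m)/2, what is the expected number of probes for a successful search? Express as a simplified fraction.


Computing expected probes:
alpha = 41/73
= 1 + alpha/2
= 1 + 41/(2*73)
= (2*73 + 41) / (2*73)
= 187/146


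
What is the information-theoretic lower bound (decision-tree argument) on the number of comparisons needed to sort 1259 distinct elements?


A binary decision tree of height h has at most 2^h leaves and needs at least n! of them, so h >= ceil(log2(n!)).
1259! is far too large to multiply out, so use Stirling's series:
  ln(n!) ~ n ln n - n + (1/2) ln(2 pi n) + 1/(12n)  (error below 1/(360 n^3), negligible here)
  ln(1259) = 7.1380730
  n ln n = 1259 * 7.1380730 = 8986.8339
  (1/2) ln(2 pi * 1259) = (1/2) ln(7910.5303) = 4.4880
  1/(12*1259) = 0.0001
  ln(1259!) ~ 8986.8339 - 1259 + 4.4880 + 0.0001 = 7732.3220
Convert to base 2: log2(1259!) = 7732.3220 / ln 2 = 7732.3220 / 0.69314718 = 11155.3826
ceil(11155.3826) = 11156


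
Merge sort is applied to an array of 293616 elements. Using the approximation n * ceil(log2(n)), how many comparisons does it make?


Merge sort divides the array into halves recursively.
Number of levels = ceil(log2(293616)) = 19
At each level, approximately n = 293616 comparisons are needed for merging.
Total comparisons ~ n * ceil(log2(n)) = 293616 * 19 = 5578704


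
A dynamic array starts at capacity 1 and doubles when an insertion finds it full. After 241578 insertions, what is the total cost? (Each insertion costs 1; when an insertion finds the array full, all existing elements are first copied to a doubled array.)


Insertion cost: 241578 (one per element)
Resizes occur just before inserting elements 2, 3, 5, 9, ...
Elements copied at each resize: 1 + 2 + 4 + 8 + 16 + 32 + 64 + 128 + 256 + 512 + 1024 + 2048 + 4096 + 8192 + 16384 + 32768 + 65536 + 131072
Sum of copies = 262143 (geometric series: 2^k - 1)
Total = 241578 + 262143 = 503721


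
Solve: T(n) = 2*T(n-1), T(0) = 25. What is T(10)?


Unrolling:
T(10) = 2*T(9) = 2^2*T(8) = ... = 2^10*T(0)
= 2^10 * 25
= 1024 * 25 = 25600


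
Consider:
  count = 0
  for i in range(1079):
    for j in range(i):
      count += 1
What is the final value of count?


For each i, the inner loop runs i times:
  i=0: inner runs 0 times
  i=1: inner runs 1 time
  i=2: inner runs 2 times
  i=3: inner runs 3 times
  i=4: inner runs 4 times
  i=5: inner runs 5 times
  i=6: inner runs 6 times
  i=7: inner runs 7 times
  ...
Total = 0 + 1 + 2 + ... + 1078 = 1079*(1079-1)/2 = 581581


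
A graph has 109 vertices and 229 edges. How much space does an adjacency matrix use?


Adjacency matrix: V x V grid of entries
Space = V^2 = 109^2 = 109 * 109 = 11881
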